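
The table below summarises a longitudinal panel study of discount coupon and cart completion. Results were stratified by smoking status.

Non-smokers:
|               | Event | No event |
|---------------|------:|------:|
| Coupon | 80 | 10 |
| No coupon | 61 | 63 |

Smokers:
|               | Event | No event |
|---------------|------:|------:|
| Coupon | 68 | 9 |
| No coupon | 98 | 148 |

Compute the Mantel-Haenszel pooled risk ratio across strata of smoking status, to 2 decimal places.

RR_MH = Σ(aᵢ·n₀ᵢ/nᵢ) / Σ(cᵢ·n₁ᵢ/nᵢ), with n₁ᵢ = aᵢ+bᵢ (exposed), n₀ᵢ = cᵢ+dᵢ (unexposed), nᵢ = n₁ᵢ+n₀ᵢ.
Stratum 1 (Non-smokers): n₁ = 90, n₀ = 124, n = 214; a·n₀/n = 80·124/214 = 46.3551; c·n₁/n = 61·90/214 = 25.6542
Stratum 2 (Smokers): n₁ = 77, n₀ = 246, n = 323; a·n₀/n = 68·246/323 = 51.7895; c·n₁/n = 98·77/323 = 23.3622
RR_MH = (46.3551 + 51.7895) / (25.6542 + 23.3622) = 98.1446 / 49.0164 = 2.00228

2.00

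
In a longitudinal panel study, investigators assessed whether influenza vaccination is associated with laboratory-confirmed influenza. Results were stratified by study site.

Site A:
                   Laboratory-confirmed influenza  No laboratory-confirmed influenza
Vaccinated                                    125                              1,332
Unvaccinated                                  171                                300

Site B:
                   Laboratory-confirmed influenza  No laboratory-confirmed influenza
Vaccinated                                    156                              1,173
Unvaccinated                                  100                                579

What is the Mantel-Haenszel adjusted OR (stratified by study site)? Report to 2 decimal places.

OR_MH = Σ(aᵢdᵢ/nᵢ) / Σ(bᵢcᵢ/nᵢ), where nᵢ is the stratum total.
Stratum 1 (Site A): n = 1928; a·d/n = 125·300/1928 = 19.4502; b·c/n = 1332·171/1928 = 118.1390
Stratum 2 (Site B): n = 2008; a·d/n = 156·579/2008 = 44.9821; b·c/n = 1173·100/2008 = 58.4163
OR_MH = (19.4502 + 44.9821) / (118.1390 + 58.4163) = 64.4323 / 176.5553 = 0.36494

0.36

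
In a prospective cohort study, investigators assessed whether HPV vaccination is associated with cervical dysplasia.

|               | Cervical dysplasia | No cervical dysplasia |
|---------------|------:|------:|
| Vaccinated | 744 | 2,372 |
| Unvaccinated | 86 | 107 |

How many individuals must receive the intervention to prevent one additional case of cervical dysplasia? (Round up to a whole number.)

Risk in treated group = 744/3116 = 0.23877; risk in control = 86/193 = 0.44560.
Absolute risk reduction = 0.44560 − 0.23877 = 0.20683
NNT = 1 / ARR = 1 / 0.20683 = 4.835 → round up → 5

5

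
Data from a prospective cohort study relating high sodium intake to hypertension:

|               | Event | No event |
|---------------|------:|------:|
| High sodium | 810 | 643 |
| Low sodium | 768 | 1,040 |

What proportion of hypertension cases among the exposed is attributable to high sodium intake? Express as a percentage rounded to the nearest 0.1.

Cells: a = 810, b = 643, c = 768, d = 1040.
Risk in exposed = 810/1453 = 0.55747; risk in unexposed = 768/1808 = 0.42478.
RR = 0.55747/0.42478 = 1.31237
AR% = (RR − 1)/RR × 100 = (1.31237 − 1)/1.31237 × 100 = 23.8020%

23.8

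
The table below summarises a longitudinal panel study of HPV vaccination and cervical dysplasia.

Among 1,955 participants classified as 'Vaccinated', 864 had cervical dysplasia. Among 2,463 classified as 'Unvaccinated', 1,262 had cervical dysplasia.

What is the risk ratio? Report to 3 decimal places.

From the description: a = 864, b = 1091, c = 1262, d = 1201.
Risk in exposed = 864/1955 = 0.44194; risk in unexposed = 1262/2463 = 0.51238.
RR = 0.44194 / 0.51238 = 0.86253
The risk is 14% lower among the exposed than among the unexposed.

0.863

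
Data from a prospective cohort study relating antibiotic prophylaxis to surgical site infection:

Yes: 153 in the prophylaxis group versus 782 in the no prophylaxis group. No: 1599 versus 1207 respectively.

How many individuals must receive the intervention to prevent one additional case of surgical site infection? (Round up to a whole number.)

Risk in treated group = 153/1752 = 0.08733; risk in control = 782/1989 = 0.39316.
Absolute risk reduction = 0.39316 − 0.08733 = 0.30583
NNT = 1 / ARR = 1 / 0.30583 = 3.270 → round up → 4

4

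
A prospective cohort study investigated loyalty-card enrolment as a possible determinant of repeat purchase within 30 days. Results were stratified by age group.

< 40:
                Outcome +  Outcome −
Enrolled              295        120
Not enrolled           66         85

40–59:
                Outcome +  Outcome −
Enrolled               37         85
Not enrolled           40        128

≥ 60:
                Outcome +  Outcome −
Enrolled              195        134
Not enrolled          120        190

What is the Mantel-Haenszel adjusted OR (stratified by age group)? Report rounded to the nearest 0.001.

2.331

OR_MH = Σ(aᵢdᵢ/nᵢ) / Σ(bᵢcᵢ/nᵢ), where nᵢ is the stratum total.
Stratum 1 (< 40): n = 566; a·d/n = 295·85/566 = 44.3021; b·c/n = 120·66/566 = 13.9929
Stratum 2 (40–59): n = 290; a·d/n = 37·128/290 = 16.3310; b·c/n = 85·40/290 = 11.7241
Stratum 3 (≥ 60): n = 639; a·d/n = 195·190/639 = 57.9812; b·c/n = 134·120/639 = 25.1643
OR_MH = (44.3021 + 16.3310 + 57.9812) / (13.9929 + 11.7241 + 25.1643) = 118.6144 / 50.8814 = 2.33119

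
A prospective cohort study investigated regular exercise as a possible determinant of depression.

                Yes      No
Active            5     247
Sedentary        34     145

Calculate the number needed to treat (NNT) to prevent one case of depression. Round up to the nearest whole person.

6

Risk in treated group = 5/252 = 0.01984; risk in control = 34/179 = 0.18994.
Absolute risk reduction = 0.18994 − 0.01984 = 0.17010
NNT = 1 / ARR = 1 / 0.17010 = 5.879 → round up → 6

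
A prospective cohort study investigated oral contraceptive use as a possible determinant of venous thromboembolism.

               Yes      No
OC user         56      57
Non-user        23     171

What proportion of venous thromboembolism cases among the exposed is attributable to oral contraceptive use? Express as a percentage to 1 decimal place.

76.1

Cells: a = 56, b = 57, c = 23, d = 171.
Risk in exposed = 56/113 = 0.49558; risk in unexposed = 23/194 = 0.11856.
RR = 0.49558/0.11856 = 4.18007
AR% = (RR − 1)/RR × 100 = (4.18007 − 1)/4.18007 × 100 = 76.0770%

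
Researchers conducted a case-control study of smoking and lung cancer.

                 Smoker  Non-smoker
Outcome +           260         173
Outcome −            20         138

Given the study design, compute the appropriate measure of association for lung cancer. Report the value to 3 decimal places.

10.370

Reading the table with exposure as columns: a = 260 (Smoker, case), b = 20 (Smoker, non-case), c = 173 (Non-smoker, case), d = 138.
This is a case-control study: participants were sampled on outcome status, so risks in the source population cannot be estimated directly — relative risk is not valid here. The odds ratio is the appropriate measure.
OR = (a·d)/(b·c) = (260 × 138) / (20 × 173) = 35880 / 3460 = 10.36994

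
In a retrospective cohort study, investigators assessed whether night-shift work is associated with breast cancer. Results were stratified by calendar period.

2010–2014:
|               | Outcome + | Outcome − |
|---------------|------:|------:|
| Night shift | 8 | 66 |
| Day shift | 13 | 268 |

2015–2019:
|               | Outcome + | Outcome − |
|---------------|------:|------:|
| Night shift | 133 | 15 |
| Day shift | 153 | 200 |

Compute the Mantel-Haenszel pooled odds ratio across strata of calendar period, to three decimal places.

8.450

OR_MH = Σ(aᵢdᵢ/nᵢ) / Σ(bᵢcᵢ/nᵢ), where nᵢ is the stratum total.
Stratum 1 (2010–2014): n = 355; a·d/n = 8·268/355 = 6.0394; b·c/n = 66·13/355 = 2.4169
Stratum 2 (2015–2019): n = 501; a·d/n = 133·200/501 = 53.0938; b·c/n = 15·153/501 = 4.5808
OR_MH = (6.0394 + 53.0938) / (2.4169 + 4.5808) = 59.1332 / 6.9977 = 8.45034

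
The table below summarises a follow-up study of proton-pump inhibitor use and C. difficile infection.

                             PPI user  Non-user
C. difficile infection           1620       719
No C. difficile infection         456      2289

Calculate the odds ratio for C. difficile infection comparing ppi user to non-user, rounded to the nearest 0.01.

11.31

Reading the table with exposure as columns: a = 1620 (PPI user, case), b = 456 (PPI user, non-case), c = 719 (Non-user, case), d = 2289.
OR = (a·d)/(b·c) = (1620 × 2289) / (456 × 719) = 3708180 / 327864 = 11.31012
The odds of C. difficile infection are about 11.31 times as high in the ppi user group.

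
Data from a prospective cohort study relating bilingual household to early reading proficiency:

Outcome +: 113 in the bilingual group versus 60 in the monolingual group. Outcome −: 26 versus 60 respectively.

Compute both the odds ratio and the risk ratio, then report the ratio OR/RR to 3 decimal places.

2.673

From the description: a = 113, b = 26, c = 60, d = 60.
OR = (113·60)/(26·60) = 6780/1560 = 4.34615
Risk in exposed = 113/139 = 0.81295; risk in unexposed = 60/120 = 0.50000; RR = 1.62590
OR/RR = 4.34615 / 1.62590 = 2.67308
The outcome is not rare, so the OR lies further from 1 than the RR.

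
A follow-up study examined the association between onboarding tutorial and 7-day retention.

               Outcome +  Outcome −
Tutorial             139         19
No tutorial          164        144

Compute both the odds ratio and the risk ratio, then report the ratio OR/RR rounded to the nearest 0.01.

Cells: a = 139, b = 19, c = 164, d = 144.
OR = (139·144)/(19·164) = 20016/3116 = 6.42362
Risk in exposed = 139/158 = 0.87975; risk in unexposed = 164/308 = 0.53247; RR = 1.65221
OR/RR = 6.42362 / 1.65221 = 3.88790
The outcome is not rare, so the OR lies further from 1 than the RR.

3.89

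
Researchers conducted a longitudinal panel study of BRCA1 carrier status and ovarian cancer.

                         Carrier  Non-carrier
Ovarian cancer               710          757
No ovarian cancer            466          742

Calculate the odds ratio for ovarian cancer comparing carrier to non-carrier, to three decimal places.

1.493

Reading the table with exposure as columns: a = 710 (Carrier, case), b = 466 (Carrier, non-case), c = 757 (Non-carrier, case), d = 742.
OR = (a·d)/(b·c) = (710 × 742) / (466 × 757) = 526820 / 352762 = 1.49341
The odds of ovarian cancer are about 1.49 times as high in the carrier group.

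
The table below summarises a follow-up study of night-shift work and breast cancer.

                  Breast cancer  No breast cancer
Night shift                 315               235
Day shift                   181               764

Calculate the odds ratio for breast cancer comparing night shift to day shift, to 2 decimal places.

Cells: a = 315, b = 235, c = 181, d = 764.
OR = (a·d)/(b·c) = (315 × 764) / (235 × 181) = 240660 / 42535 = 5.65793
The odds of breast cancer are about 5.66 times as high in the night shift group.

5.66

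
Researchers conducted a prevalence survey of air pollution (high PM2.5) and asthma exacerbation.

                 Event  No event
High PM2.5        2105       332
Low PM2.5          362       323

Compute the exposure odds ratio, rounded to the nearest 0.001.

5.657

Cells: a = 2105, b = 332, c = 362, d = 323.
OR = (a·d)/(b·c) = (2105 × 323) / (332 × 362) = 679915 / 120184 = 5.65728
The odds of asthma exacerbation are about 5.66 times as high in the high pm2.5 group.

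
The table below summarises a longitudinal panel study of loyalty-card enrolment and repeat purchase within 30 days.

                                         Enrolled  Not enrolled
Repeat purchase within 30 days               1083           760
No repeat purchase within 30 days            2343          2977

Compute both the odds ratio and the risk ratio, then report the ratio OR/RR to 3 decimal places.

Reading the table with exposure as columns: a = 1083 (Enrolled, case), b = 2343 (Enrolled, non-case), c = 760 (Not enrolled, case), d = 2977.
OR = (1083·2977)/(2343·760) = 3224091/1780680 = 1.81060
Risk in exposed = 1083/3426 = 0.31611; risk in unexposed = 760/3737 = 0.20337; RR = 1.55436
OR/RR = 1.81060 / 1.55436 = 1.16485
The outcome is not rare, so the OR lies further from 1 than the RR.

1.165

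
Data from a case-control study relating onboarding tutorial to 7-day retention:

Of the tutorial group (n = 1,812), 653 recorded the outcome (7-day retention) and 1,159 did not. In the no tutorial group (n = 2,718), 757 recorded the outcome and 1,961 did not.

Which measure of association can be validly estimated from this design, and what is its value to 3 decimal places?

From the description: a = 653, b = 1159, c = 757, d = 1961.
This is a case-control study: participants were sampled on outcome status, so risks in the source population cannot be estimated directly — relative risk is not valid here. The odds ratio is the appropriate measure.
OR = (a·d)/(b·c) = (653 × 1961) / (1159 × 757) = 1280533 / 877363 = 1.45952

1.460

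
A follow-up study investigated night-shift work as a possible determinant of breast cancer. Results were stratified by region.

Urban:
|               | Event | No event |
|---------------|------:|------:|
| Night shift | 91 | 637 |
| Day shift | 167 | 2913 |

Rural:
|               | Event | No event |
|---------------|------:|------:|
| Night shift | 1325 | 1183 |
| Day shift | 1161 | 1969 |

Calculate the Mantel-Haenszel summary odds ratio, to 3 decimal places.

1.960

OR_MH = Σ(aᵢdᵢ/nᵢ) / Σ(bᵢcᵢ/nᵢ), where nᵢ is the stratum total.
Stratum 1 (Urban): n = 3808; a·d/n = 91·2913/3808 = 69.6121; b·c/n = 637·167/3808 = 27.9357
Stratum 2 (Rural): n = 5638; a·d/n = 1325·1969/5638 = 462.7394; b·c/n = 1183·1161/5638 = 243.6082
OR_MH = (69.6121 + 462.7394) / (27.9357 + 243.6082) = 532.3516 / 271.5439 = 1.96046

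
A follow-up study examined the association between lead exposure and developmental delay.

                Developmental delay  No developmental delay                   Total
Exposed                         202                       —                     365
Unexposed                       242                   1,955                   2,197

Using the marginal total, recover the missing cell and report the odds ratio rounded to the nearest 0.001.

The missing cell is in the exposed row: 365 − 202 = 163.
So a = 202, b = 163, c = 242, d = 1955.
OR = (a·d)/(b·c) = (202 × 1955) / (163 × 242) = 394910 / 39446 = 10.01141

10.011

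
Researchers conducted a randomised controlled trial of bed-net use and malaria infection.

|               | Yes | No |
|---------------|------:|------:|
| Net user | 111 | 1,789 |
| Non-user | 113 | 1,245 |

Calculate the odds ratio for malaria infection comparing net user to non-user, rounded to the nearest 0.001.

Cells: a = 111, b = 1789, c = 113, d = 1245.
OR = (a·d)/(b·c) = (111 × 1245) / (1789 × 113) = 138195 / 202157 = 0.68360
Exposure is associated with lower odds of malaria infection (OR = 0.68 < 1).

0.684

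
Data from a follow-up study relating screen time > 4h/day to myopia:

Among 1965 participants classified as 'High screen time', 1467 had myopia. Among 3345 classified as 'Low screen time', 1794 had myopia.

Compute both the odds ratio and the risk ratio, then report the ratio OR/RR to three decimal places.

1.830

From the description: a = 1467, b = 498, c = 1794, d = 1551.
OR = (1467·1551)/(498·1794) = 2275317/893412 = 2.54677
Risk in exposed = 1467/1965 = 0.74656; risk in unexposed = 1794/3345 = 0.53632; RR = 1.39201
OR/RR = 2.54677 / 1.39201 = 1.82957
The outcome is not rare, so the OR lies further from 1 than the RR.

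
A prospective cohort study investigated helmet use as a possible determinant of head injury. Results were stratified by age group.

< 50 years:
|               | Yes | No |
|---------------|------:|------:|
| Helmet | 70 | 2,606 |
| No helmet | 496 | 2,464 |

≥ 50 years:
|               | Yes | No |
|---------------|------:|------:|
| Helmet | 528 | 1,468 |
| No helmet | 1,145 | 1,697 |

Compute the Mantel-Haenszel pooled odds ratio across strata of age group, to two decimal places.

OR_MH = Σ(aᵢdᵢ/nᵢ) / Σ(bᵢcᵢ/nᵢ), where nᵢ is the stratum total.
Stratum 1 (< 50 years): n = 5636; a·d/n = 70·2464/5636 = 30.6033; b·c/n = 2606·496/5636 = 229.3428
Stratum 2 (≥ 50 years): n = 4838; a·d/n = 528·1697/4838 = 185.2038; b·c/n = 1468·1145/4838 = 347.4287
OR_MH = (30.6033 + 185.2038) / (229.3428 + 347.4287) = 215.8071 / 576.7715 = 0.37416

0.37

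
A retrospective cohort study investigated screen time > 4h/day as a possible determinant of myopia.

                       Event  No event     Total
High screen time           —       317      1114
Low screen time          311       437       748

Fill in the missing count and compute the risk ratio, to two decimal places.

1.72

The missing cell is in the exposed row: 1114 − 317 = 797.
So a = 797, b = 317, c = 311, d = 437.
RR = [a/(a+b)] / [c/(c+d)] = (797/1114) / (311/748) = 0.71544/0.41578 = 1.72074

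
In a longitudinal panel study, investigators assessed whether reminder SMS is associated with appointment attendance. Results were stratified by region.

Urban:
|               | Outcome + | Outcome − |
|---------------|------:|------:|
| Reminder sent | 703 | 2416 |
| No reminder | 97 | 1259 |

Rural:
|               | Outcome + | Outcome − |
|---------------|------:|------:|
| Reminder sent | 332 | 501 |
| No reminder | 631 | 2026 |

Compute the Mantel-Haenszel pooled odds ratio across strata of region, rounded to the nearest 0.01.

OR_MH = Σ(aᵢdᵢ/nᵢ) / Σ(bᵢcᵢ/nᵢ), where nᵢ is the stratum total.
Stratum 1 (Urban): n = 4475; a·d/n = 703·1259/4475 = 197.7826; b·c/n = 2416·97/4475 = 52.3692
Stratum 2 (Rural): n = 3490; a·d/n = 332·2026/3490 = 192.7312; b·c/n = 501·631/3490 = 90.5819
OR_MH = (197.7826 + 192.7312) / (52.3692 + 90.5819) = 390.5138 / 142.9511 = 2.73180

2.73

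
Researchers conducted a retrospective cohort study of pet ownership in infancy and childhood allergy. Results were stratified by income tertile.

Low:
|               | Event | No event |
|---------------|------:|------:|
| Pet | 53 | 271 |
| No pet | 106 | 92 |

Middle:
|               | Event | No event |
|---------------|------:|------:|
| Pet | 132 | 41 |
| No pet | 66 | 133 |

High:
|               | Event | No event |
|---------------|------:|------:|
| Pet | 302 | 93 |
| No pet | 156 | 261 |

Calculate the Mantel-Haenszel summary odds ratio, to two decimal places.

OR_MH = Σ(aᵢdᵢ/nᵢ) / Σ(bᵢcᵢ/nᵢ), where nᵢ is the stratum total.
Stratum 1 (Low): n = 522; a·d/n = 53·92/522 = 9.3410; b·c/n = 271·106/522 = 55.0307
Stratum 2 (Middle): n = 372; a·d/n = 132·133/372 = 47.1935; b·c/n = 41·66/372 = 7.2742
Stratum 3 (High): n = 812; a·d/n = 302·261/812 = 97.0714; b·c/n = 93·156/812 = 17.8670
OR_MH = (9.3410 + 47.1935 + 97.0714) / (55.0307 + 7.2742 + 17.8670) = 153.6060 / 80.1718 = 1.91596

1.92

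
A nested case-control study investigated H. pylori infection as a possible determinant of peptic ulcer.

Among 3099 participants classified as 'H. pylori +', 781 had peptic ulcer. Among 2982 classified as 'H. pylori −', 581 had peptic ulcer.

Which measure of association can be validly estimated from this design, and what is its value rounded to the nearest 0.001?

From the description: a = 781, b = 2318, c = 581, d = 2401.
This is a nested case-control study: participants were sampled on outcome status, so risks in the source population cannot be estimated directly — relative risk is not valid here. The odds ratio is the appropriate measure.
OR = (a·d)/(b·c) = (781 × 2401) / (2318 × 581) = 1875181 / 1346758 = 1.39237

1.392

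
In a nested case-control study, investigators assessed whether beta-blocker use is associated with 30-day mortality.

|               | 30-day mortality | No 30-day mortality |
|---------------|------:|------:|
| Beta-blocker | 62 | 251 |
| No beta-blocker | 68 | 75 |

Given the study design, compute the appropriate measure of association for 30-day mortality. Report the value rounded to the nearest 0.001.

Cells: a = 62, b = 251, c = 68, d = 75.
This is a nested case-control study: participants were sampled on outcome status, so risks in the source population cannot be estimated directly — relative risk is not valid here. The odds ratio is the appropriate measure.
OR = (a·d)/(b·c) = (62 × 75) / (251 × 68) = 4650 / 17068 = 0.27244

0.272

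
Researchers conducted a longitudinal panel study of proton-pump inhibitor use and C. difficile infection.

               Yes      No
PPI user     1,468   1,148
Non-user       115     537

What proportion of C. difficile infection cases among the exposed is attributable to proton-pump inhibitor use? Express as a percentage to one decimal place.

68.6

Cells: a = 1468, b = 1148, c = 115, d = 537.
Risk in exposed = 1468/2616 = 0.56116; risk in unexposed = 115/652 = 0.17638.
RR = 0.56116/0.17638 = 3.18155
AR% = (RR − 1)/RR × 100 = (3.18155 − 1)/3.18155 × 100 = 68.5687%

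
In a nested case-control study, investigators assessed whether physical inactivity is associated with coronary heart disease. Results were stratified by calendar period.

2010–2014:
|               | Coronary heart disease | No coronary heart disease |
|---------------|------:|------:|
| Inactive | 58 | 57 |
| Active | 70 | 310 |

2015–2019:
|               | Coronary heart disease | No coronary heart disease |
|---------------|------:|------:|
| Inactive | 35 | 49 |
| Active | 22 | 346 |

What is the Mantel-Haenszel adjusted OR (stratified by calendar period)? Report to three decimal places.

6.042

OR_MH = Σ(aᵢdᵢ/nᵢ) / Σ(bᵢcᵢ/nᵢ), where nᵢ is the stratum total.
Stratum 1 (2010–2014): n = 495; a·d/n = 58·310/495 = 36.3232; b·c/n = 57·70/495 = 8.0606
Stratum 2 (2015–2019): n = 452; a·d/n = 35·346/452 = 26.7920; b·c/n = 49·22/452 = 2.3850
OR_MH = (36.3232 + 26.7920) / (8.0606 + 2.3850) = 63.1153 / 10.4456 = 6.04230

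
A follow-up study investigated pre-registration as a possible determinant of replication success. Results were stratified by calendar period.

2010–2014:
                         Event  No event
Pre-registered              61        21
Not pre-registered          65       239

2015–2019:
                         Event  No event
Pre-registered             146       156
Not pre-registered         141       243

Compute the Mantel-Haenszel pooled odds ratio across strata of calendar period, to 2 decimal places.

2.51

OR_MH = Σ(aᵢdᵢ/nᵢ) / Σ(bᵢcᵢ/nᵢ), where nᵢ is the stratum total.
Stratum 1 (2010–2014): n = 386; a·d/n = 61·239/386 = 37.7694; b·c/n = 21·65/386 = 3.5363
Stratum 2 (2015–2019): n = 686; a·d/n = 146·243/686 = 51.7172; b·c/n = 156·141/686 = 32.0641
OR_MH = (37.7694 + 51.7172) / (3.5363 + 32.0641) = 89.4866 / 35.6004 = 2.51364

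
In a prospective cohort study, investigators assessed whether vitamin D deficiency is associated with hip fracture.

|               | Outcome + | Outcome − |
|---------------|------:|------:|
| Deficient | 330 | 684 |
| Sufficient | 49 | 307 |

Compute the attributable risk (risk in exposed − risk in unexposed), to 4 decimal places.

Cells: a = 330, b = 684, c = 49, d = 307.
Risk in exposed = 330/1014 = 0.325444; risk in unexposed = 49/356 = 0.137640.
Risk difference = 0.325444 − 0.137640 = 0.187803

0.1878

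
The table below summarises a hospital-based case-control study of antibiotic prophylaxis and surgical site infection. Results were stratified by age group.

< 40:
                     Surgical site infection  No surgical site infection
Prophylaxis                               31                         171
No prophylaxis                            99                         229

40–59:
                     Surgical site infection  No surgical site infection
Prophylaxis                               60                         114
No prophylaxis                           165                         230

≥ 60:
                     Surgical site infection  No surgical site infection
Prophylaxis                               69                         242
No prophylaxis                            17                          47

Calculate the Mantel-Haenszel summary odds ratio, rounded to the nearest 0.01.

OR_MH = Σ(aᵢdᵢ/nᵢ) / Σ(bᵢcᵢ/nᵢ), where nᵢ is the stratum total.
Stratum 1 (< 40): n = 530; a·d/n = 31·229/530 = 13.3943; b·c/n = 171·99/530 = 31.9415
Stratum 2 (40–59): n = 569; a·d/n = 60·230/569 = 24.2531; b·c/n = 114·165/569 = 33.0580
Stratum 3 (≥ 60): n = 375; a·d/n = 69·47/375 = 8.6480; b·c/n = 242·17/375 = 10.9707
OR_MH = (13.3943 + 24.2531 + 8.6480) / (31.9415 + 33.0580 + 10.9707) = 46.2954 / 75.9702 = 0.60939

0.61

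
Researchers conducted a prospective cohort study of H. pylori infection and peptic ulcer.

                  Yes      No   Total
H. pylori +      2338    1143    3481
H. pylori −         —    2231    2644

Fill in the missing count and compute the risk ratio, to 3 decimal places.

4.300

The missing cell is in the unexposed row: 2644 − 2231 = 413.
So a = 2338, b = 1143, c = 413, d = 2231.
RR = [a/(a+b)] / [c/(c+d)] = (2338/3481) / (413/2644) = 0.67165/0.15620 = 4.29984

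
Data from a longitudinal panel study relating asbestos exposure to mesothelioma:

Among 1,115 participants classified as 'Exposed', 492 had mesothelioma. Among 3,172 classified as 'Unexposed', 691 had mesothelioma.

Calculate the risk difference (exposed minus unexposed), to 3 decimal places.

0.223

From the description: a = 492, b = 623, c = 691, d = 2481.
Risk in exposed = 492/1115 = 0.441256; risk in unexposed = 691/3172 = 0.217844.
Risk difference = 0.441256 − 0.217844 = 0.223412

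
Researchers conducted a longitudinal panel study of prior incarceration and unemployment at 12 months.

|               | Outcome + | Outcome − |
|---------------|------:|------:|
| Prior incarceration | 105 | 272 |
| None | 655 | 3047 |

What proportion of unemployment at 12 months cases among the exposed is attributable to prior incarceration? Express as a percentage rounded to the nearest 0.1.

36.5

Cells: a = 105, b = 272, c = 655, d = 3047.
Risk in exposed = 105/377 = 0.27851; risk in unexposed = 655/3702 = 0.17693.
RR = 0.27851/0.17693 = 1.57414
AR% = (RR − 1)/RR × 100 = (1.57414 − 1)/1.57414 × 100 = 36.4732%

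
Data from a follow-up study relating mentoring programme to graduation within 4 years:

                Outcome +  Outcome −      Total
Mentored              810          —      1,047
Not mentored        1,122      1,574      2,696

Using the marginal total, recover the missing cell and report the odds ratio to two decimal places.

The missing cell is in the exposed row: 1047 − 810 = 237.
So a = 810, b = 237, c = 1122, d = 1574.
OR = (a·d)/(b·c) = (810 × 1574) / (237 × 1122) = 1274940 / 265914 = 4.79456

4.79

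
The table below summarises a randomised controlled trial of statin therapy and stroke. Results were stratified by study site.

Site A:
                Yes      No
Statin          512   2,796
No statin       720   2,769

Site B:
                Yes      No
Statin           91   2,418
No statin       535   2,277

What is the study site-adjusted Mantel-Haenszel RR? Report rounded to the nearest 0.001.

RR_MH = Σ(aᵢ·n₀ᵢ/nᵢ) / Σ(cᵢ·n₁ᵢ/nᵢ), with n₁ᵢ = aᵢ+bᵢ (exposed), n₀ᵢ = cᵢ+dᵢ (unexposed), nᵢ = n₁ᵢ+n₀ᵢ.
Stratum 1 (Site A): n₁ = 3308, n₀ = 3489, n = 6797; a·n₀/n = 512·3489/6797 = 262.8171; c·n₁/n = 720·3308/6797 = 350.4134
Stratum 2 (Site B): n₁ = 2509, n₀ = 2812, n = 5321; a·n₀/n = 91·2812/5321 = 48.0910; c·n₁/n = 535·2509/5321 = 252.2674
RR_MH = (262.8171 + 48.0910) / (350.4134 + 252.2674) = 310.9081 / 602.6808 = 0.51588

0.516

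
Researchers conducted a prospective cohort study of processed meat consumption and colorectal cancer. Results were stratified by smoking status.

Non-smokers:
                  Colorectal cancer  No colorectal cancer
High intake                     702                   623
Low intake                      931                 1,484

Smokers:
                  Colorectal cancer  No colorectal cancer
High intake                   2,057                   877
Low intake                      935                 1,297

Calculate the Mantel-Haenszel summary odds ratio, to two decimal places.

OR_MH = Σ(aᵢdᵢ/nᵢ) / Σ(bᵢcᵢ/nᵢ), where nᵢ is the stratum total.
Stratum 1 (Non-smokers): n = 3740; a·d/n = 702·1484/3740 = 278.5476; b·c/n = 623·931/3740 = 155.0837
Stratum 2 (Smokers): n = 5166; a·d/n = 2057·1297/5166 = 516.4400; b·c/n = 877·935/5166 = 158.7292
OR_MH = (278.5476 + 516.4400) / (155.0837 + 158.7292) = 794.9876 / 313.8129 = 2.53332

2.53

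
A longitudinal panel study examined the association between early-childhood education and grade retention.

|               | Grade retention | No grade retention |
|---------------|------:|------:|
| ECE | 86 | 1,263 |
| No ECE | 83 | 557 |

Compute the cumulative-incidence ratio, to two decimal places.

Cells: a = 86, b = 1263, c = 83, d = 557.
Risk in exposed = 86/1349 = 0.06375; risk in unexposed = 83/640 = 0.12969.
RR = 0.06375 / 0.12969 = 0.49157
The risk is 51% lower among the exposed than among the unexposed.

0.49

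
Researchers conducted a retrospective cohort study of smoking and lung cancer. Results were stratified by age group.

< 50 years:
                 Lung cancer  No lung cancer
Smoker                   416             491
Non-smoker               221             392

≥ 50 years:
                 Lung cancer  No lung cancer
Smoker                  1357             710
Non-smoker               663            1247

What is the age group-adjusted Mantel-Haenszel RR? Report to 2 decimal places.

1.72

RR_MH = Σ(aᵢ·n₀ᵢ/nᵢ) / Σ(cᵢ·n₁ᵢ/nᵢ), with n₁ᵢ = aᵢ+bᵢ (exposed), n₀ᵢ = cᵢ+dᵢ (unexposed), nᵢ = n₁ᵢ+n₀ᵢ.
Stratum 1 (< 50 years): n₁ = 907, n₀ = 613, n = 1520; a·n₀/n = 416·613/1520 = 167.7684; c·n₁/n = 221·907/1520 = 131.8730
Stratum 2 (≥ 50 years): n₁ = 2067, n₀ = 1910, n = 3977; a·n₀/n = 1357·1910/3977 = 651.7149; c·n₁/n = 663·2067/3977 = 344.5866
RR_MH = (167.7684 + 651.7149) / (131.8730 + 344.5866) = 819.4833 / 476.4596 = 1.71994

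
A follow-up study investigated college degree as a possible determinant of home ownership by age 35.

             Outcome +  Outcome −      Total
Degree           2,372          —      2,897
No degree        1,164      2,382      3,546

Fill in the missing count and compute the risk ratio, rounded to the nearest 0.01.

2.49

The missing cell is in the exposed row: 2897 − 2372 = 525.
So a = 2372, b = 525, c = 1164, d = 2382.
RR = [a/(a+b)] / [c/(c+d)] = (2372/2897) / (1164/3546) = 0.81878/0.32826 = 2.49432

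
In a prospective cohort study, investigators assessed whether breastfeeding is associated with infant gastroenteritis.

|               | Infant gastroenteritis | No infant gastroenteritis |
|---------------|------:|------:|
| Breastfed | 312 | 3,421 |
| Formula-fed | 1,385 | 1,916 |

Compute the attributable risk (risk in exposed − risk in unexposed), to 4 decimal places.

-0.3360

Cells: a = 312, b = 3421, c = 1385, d = 1916.
Risk in exposed = 312/3733 = 0.083579; risk in unexposed = 1385/3301 = 0.419570.
Risk difference = 0.083579 − 0.419570 = -0.335991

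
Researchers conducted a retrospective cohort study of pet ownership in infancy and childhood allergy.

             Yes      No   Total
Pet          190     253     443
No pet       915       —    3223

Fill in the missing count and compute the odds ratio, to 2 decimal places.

1.89

The missing cell is in the unexposed row: 3223 − 915 = 2308.
So a = 190, b = 253, c = 915, d = 2308.
OR = (a·d)/(b·c) = (190 × 2308) / (253 × 915) = 438520 / 231495 = 1.89430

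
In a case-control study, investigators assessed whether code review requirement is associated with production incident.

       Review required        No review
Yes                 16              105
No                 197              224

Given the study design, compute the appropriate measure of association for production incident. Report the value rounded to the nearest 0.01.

0.17

Reading the table with exposure as columns: a = 16 (Review required, case), b = 197 (Review required, non-case), c = 105 (No review, case), d = 224.
This is a case-control study: participants were sampled on outcome status, so risks in the source population cannot be estimated directly — relative risk is not valid here. The odds ratio is the appropriate measure.
OR = (a·d)/(b·c) = (16 × 224) / (197 × 105) = 3584 / 20685 = 0.17327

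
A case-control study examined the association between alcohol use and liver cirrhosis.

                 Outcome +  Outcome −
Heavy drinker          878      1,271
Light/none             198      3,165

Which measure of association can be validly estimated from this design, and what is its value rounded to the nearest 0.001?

Cells: a = 878, b = 1271, c = 198, d = 3165.
This is a case-control study: participants were sampled on outcome status, so risks in the source population cannot be estimated directly — relative risk is not valid here. The odds ratio is the appropriate measure.
OR = (a·d)/(b·c) = (878 × 3165) / (1271 × 198) = 2778870 / 251658 = 11.04225

11.042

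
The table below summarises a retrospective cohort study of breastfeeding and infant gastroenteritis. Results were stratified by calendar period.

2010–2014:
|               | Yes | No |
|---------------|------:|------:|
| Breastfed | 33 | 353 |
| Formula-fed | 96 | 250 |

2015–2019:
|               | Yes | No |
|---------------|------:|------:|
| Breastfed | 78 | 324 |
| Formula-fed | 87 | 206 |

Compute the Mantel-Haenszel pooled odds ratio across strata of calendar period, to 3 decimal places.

0.396

OR_MH = Σ(aᵢdᵢ/nᵢ) / Σ(bᵢcᵢ/nᵢ), where nᵢ is the stratum total.
Stratum 1 (2010–2014): n = 732; a·d/n = 33·250/732 = 11.2705; b·c/n = 353·96/732 = 46.2951
Stratum 2 (2015–2019): n = 695; a·d/n = 78·206/695 = 23.1194; b·c/n = 324·87/695 = 40.5583
OR_MH = (11.2705 + 23.1194) / (46.2951 + 40.5583) = 34.3899 / 86.8534 = 0.39595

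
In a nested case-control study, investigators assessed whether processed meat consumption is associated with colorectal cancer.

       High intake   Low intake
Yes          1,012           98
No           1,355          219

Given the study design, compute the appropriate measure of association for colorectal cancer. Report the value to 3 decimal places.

1.669

Reading the table with exposure as columns: a = 1012 (High intake, case), b = 1355 (High intake, non-case), c = 98 (Low intake, case), d = 219.
This is a nested case-control study: participants were sampled on outcome status, so risks in the source population cannot be estimated directly — relative risk is not valid here. The odds ratio is the appropriate measure.
OR = (a·d)/(b·c) = (1012 × 219) / (1355 × 98) = 221628 / 132790 = 1.66901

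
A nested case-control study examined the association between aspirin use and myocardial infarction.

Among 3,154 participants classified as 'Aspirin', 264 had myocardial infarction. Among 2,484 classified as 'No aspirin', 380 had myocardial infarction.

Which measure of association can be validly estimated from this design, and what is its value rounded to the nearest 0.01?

0.51

From the description: a = 264, b = 2890, c = 380, d = 2104.
This is a nested case-control study: participants were sampled on outcome status, so risks in the source population cannot be estimated directly — relative risk is not valid here. The odds ratio is the appropriate measure.
OR = (a·d)/(b·c) = (264 × 2104) / (2890 × 380) = 555456 / 1098200 = 0.50579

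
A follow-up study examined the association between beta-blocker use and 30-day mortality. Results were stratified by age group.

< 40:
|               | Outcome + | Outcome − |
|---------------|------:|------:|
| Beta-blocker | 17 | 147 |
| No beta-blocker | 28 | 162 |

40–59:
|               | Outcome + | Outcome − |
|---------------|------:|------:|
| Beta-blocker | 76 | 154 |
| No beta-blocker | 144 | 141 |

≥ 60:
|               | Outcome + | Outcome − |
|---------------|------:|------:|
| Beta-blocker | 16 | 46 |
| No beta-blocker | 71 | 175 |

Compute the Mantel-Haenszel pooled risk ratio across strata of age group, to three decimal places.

RR_MH = Σ(aᵢ·n₀ᵢ/nᵢ) / Σ(cᵢ·n₁ᵢ/nᵢ), with n₁ᵢ = aᵢ+bᵢ (exposed), n₀ᵢ = cᵢ+dᵢ (unexposed), nᵢ = n₁ᵢ+n₀ᵢ.
Stratum 1 (< 40): n₁ = 164, n₀ = 190, n = 354; a·n₀/n = 17·190/354 = 9.1243; c·n₁/n = 28·164/354 = 12.9718
Stratum 2 (40–59): n₁ = 230, n₀ = 285, n = 515; a·n₀/n = 76·285/515 = 42.0583; c·n₁/n = 144·230/515 = 64.3107
Stratum 3 (≥ 60): n₁ = 62, n₀ = 246, n = 308; a·n₀/n = 16·246/308 = 12.7792; c·n₁/n = 71·62/308 = 14.2922
RR_MH = (9.1243 + 42.0583 + 12.7792) / (12.9718 + 64.3107 + 14.2922) = 63.9618 / 91.5746 = 0.69847

0.698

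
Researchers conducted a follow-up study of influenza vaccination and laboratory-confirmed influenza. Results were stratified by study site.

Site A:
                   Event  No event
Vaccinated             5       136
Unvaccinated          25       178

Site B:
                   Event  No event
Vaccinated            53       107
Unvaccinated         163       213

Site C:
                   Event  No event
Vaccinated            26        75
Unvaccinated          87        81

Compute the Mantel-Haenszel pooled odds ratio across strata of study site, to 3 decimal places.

0.472

OR_MH = Σ(aᵢdᵢ/nᵢ) / Σ(bᵢcᵢ/nᵢ), where nᵢ is the stratum total.
Stratum 1 (Site A): n = 344; a·d/n = 5·178/344 = 2.5872; b·c/n = 136·25/344 = 9.8837
Stratum 2 (Site B): n = 536; a·d/n = 53·213/536 = 21.0616; b·c/n = 107·163/536 = 32.5392
Stratum 3 (Site C): n = 269; a·d/n = 26·81/269 = 7.8290; b·c/n = 75·87/269 = 24.2565
OR_MH = (2.5872 + 21.0616 + 7.8290) / (9.8837 + 32.5392 + 24.2565) = 31.4778 / 66.6794 = 0.47208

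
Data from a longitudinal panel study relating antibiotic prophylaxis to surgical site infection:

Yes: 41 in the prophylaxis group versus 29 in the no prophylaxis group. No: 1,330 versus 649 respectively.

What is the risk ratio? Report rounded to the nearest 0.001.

From the description: a = 41, b = 1330, c = 29, d = 649.
Risk in exposed = 41/1371 = 0.02991; risk in unexposed = 29/678 = 0.04277.
RR = 0.02991 / 0.04277 = 0.69916
The risk is 30% lower among the exposed than among the unexposed.

0.699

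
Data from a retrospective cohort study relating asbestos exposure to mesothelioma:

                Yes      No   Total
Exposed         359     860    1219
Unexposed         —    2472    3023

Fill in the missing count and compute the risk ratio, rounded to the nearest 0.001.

1.616

The missing cell is in the unexposed row: 3023 − 2472 = 551.
So a = 359, b = 860, c = 551, d = 2472.
RR = [a/(a+b)] / [c/(c+d)] = (359/1219) / (551/3023) = 0.29450/0.18227 = 1.61576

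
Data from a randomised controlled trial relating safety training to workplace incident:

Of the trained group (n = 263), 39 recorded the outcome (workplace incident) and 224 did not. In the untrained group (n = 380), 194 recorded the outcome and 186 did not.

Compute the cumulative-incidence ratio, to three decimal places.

From the description: a = 39, b = 224, c = 194, d = 186.
Risk in exposed = 39/263 = 0.14829; risk in unexposed = 194/380 = 0.51053.
RR = 0.14829 / 0.51053 = 0.29046
The risk is 71% lower among the exposed than among the unexposed.

0.290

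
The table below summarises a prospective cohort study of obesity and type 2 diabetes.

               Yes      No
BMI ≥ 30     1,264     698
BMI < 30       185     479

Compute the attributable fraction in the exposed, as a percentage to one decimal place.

56.8

Cells: a = 1264, b = 698, c = 185, d = 479.
Risk in exposed = 1264/1962 = 0.64424; risk in unexposed = 185/664 = 0.27861.
RR = 0.64424/0.27861 = 2.31230
AR% = (RR − 1)/RR × 100 = (2.31230 − 1)/2.31230 × 100 = 56.7530%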